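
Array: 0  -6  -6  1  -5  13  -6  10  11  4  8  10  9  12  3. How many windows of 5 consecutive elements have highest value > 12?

5

[0, -6, -6, 1, -5] → max 1
[-6, -6, 1, -5, 13] → max 13  > 12 ✓
[-6, 1, -5, 13, -6] → max 13  > 12 ✓
[1, -5, 13, -6, 10] → max 13  > 12 ✓
[-5, 13, -6, 10, 11] → max 13  > 12 ✓
[13, -6, 10, 11, 4] → max 13  > 12 ✓
[-6, 10, 11, 4, 8] → max 11
[10, 11, 4, 8, 10] → max 11
[11, 4, 8, 10, 9] → max 11
[4, 8, 10, 9, 12] → max 12
[8, 10, 9, 12, 3] → max 12
5 windows satisfy the condition.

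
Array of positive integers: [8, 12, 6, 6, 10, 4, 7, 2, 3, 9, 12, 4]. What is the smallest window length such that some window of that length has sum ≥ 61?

10

add 8: running sum 8 < 61
add 12: running sum 20 < 61
add 6: running sum 26 < 61
add 6: running sum 32 < 61
add 10: running sum 42 < 61
add 4: running sum 46 < 61
add 7: running sum 53 < 61
add 2: running sum 55 < 61
add 3: running sum 58 < 61
end 9: [8, 12, 6, 6, 10, 4, 7, 2, 3, 9] sum 67, len 10
end 10: [12, 6, 6, 10, 4, 7, 2, 3, 9, 12] sum 71, len 10
end 11: [6, 6, 10, 4, 7, 2, 3, 9, 12, 4] sum 63, len 10
Shortest qualifying length: 10.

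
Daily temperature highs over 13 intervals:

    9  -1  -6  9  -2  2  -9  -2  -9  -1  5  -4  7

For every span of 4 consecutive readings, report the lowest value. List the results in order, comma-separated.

(9, -1, -6, 9) → min -6
(-1, -6, 9, -2) → min -6
(-6, 9, -2, 2) → min -6
(9, -2, 2, -9) → min -9
(-2, 2, -9, -2) → min -9
(2, -9, -2, -9) → min -9
(-9, -2, -9, -1) → min -9
(-2, -9, -1, 5) → min -9
(-9, -1, 5, -4) → min -9
(-1, 5, -4, 7) → min -4

-6, -6, -6, -9, -9, -9, -9, -9, -9, -4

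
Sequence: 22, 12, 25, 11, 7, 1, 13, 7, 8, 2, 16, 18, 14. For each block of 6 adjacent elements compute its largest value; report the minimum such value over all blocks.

22 12 25 11 7 1 → max 25
12 25 11 7 1 13 → max 25
25 11 7 1 13 7 → max 25
11 7 1 13 7 8 → max 13
7 1 13 7 8 2 → max 13
1 13 7 8 2 16 → max 16
13 7 8 2 16 18 → max 18
7 8 2 16 18 14 → max 18
Minimum of these is 13.

13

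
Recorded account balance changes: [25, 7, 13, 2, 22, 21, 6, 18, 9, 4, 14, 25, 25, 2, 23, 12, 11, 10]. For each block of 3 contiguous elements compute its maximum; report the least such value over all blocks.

[25, 7, 13] → max 25
[7, 13, 2] → max 13
[13, 2, 22] → max 22
[2, 22, 21] → max 22
[22, 21, 6] → max 22
[21, 6, 18] → max 21
[6, 18, 9] → max 18
[18, 9, 4] → max 18
[9, 4, 14] → max 14
[4, 14, 25] → max 25
[14, 25, 25] → max 25
[25, 25, 2] → max 25
[25, 2, 23] → max 25
[2, 23, 12] → max 23
[23, 12, 11] → max 23
[12, 11, 10] → max 12
Least of these is 12.

12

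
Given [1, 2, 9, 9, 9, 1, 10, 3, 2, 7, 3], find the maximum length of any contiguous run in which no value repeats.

[1] len 1
[1, 2] len 2
[1, 2, 9] len 3
[9] len 1
[9] len 1
[9, 1] len 2
[9, 1, 10] len 3
[9, 1, 10, 3] len 4
[9, 1, 10, 3, 2] len 5
[9, 1, 10, 3, 2, 7] len 6
[2, 7, 3] len 3
Longest all-distinct length: 6.

6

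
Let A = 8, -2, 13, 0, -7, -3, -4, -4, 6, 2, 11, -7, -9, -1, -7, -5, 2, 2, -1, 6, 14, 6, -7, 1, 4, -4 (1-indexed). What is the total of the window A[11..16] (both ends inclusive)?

Elements at indices 11..16: 11, -7, -9, -1, -7, -5
sum(11, -7, -9, -1, -7, -5) = -18

-18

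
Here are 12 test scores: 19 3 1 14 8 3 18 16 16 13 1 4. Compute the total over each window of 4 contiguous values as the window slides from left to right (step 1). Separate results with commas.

[19, 3, 1, 14] → sum 37
[3, 1, 14, 8] → sum 26
[1, 14, 8, 3] → sum 26
[14, 8, 3, 18] → sum 43
[8, 3, 18, 16] → sum 45
[3, 18, 16, 16] → sum 53
[18, 16, 16, 13] → sum 63
[16, 16, 13, 1] → sum 46
[16, 13, 1, 4] → sum 34

37, 26, 26, 43, 45, 53, 63, 46, 34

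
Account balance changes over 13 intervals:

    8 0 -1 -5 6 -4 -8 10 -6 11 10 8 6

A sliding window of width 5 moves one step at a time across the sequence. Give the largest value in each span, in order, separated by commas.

8, 6, 6, 10, 10, 11, 11, 11, 11

(8, 0, -1, -5, 6) → max 8
(0, -1, -5, 6, -4) → max 6
(-1, -5, 6, -4, -8) → max 6
(-5, 6, -4, -8, 10) → max 10
(6, -4, -8, 10, -6) → max 10
(-4, -8, 10, -6, 11) → max 11
(-8, 10, -6, 11, 10) → max 11
(10, -6, 11, 10, 8) → max 11
(-6, 11, 10, 8, 6) → max 11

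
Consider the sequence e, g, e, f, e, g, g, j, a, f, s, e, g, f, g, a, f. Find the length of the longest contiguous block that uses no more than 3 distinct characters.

7

Extend right; when distinct count exceeds 3, shrink from the left:
add e: window [e] (1 distinct), len 1
add g: window [e, g] (2 distinct), len 2
add e: window [e, g, e] (2 distinct), len 3
add f: window [e, g, e, f] (3 distinct), len 4
add e: window [e, g, e, f, e] (3 distinct), len 5
add g: window [e, g, e, f, e, g] (3 distinct), len 6
add g: window [e, g, e, f, e, g, g] (3 distinct), len 7
add j: window [e, g, g, j] (3 distinct), len 4
add a: window [g, g, j, a] (3 distinct), len 4
add f: window [j, a, f] (3 distinct), len 3
add s: window [a, f, s] (3 distinct), len 3
add e: window [f, s, e] (3 distinct), len 3
add g: window [s, e, g] (3 distinct), len 3
add f: window [e, g, f] (3 distinct), len 3
add g: window [e, g, f, g] (3 distinct), len 4
add a: window [g, f, g, a] (3 distinct), len 4
add f: window [g, f, g, a, f] (3 distinct), len 5
Longest length with ≤3 distinct: 7.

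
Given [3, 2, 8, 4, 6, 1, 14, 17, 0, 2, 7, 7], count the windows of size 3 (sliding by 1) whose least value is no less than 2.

4

(3, 2, 8) → min 2  ≥ 2 ✓
(2, 8, 4) → min 2  ≥ 2 ✓
(8, 4, 6) → min 4  ≥ 2 ✓
(4, 6, 1) → min 1
(6, 1, 14) → min 1
(1, 14, 17) → min 1
(14, 17, 0) → min 0
(17, 0, 2) → min 0
(0, 2, 7) → min 0
(2, 7, 7) → min 2  ≥ 2 ✓
4 windows satisfy the condition.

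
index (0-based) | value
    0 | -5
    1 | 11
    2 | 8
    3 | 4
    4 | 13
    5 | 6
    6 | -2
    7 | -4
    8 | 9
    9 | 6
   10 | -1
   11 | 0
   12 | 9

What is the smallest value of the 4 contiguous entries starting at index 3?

-2

Elements at indices 3..6: 4, 13, 6, -2
min(4, 13, 6, -2) = -2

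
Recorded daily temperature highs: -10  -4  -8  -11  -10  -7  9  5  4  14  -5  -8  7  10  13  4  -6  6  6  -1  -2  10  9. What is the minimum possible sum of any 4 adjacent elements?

-10 -4 -8 -11 → sum -33
-4 -8 -11 -10 → sum -33
-8 -11 -10 -7 → sum -36
-11 -10 -7 9 → sum -19
-10 -7 9 5 → sum -3
-7 9 5 4 → sum 11
9 5 4 14 → sum 32
5 4 14 -5 → sum 18
4 14 -5 -8 → sum 5
14 -5 -8 7 → sum 8
-5 -8 7 10 → sum 4
-8 7 10 13 → sum 22
7 10 13 4 → sum 34
10 13 4 -6 → sum 21
13 4 -6 6 → sum 17
4 -6 6 6 → sum 10
-6 6 6 -1 → sum 5
6 6 -1 -2 → sum 9
6 -1 -2 10 → sum 13
-1 -2 10 9 → sum 16
Minimum of these is -36.

-36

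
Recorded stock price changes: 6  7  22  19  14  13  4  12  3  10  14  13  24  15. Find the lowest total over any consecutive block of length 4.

Each size-4 window and its sum:
(6, 7, 22, 19) → sum 54
(7, 22, 19, 14) → sum 62
(22, 19, 14, 13) → sum 68
(19, 14, 13, 4) → sum 50
(14, 13, 4, 12) → sum 43
(13, 4, 12, 3) → sum 32
(4, 12, 3, 10) → sum 29
(12, 3, 10, 14) → sum 39
(3, 10, 14, 13) → sum 40
(10, 14, 13, 24) → sum 61
(14, 13, 24, 15) → sum 66
Lowest of these is 29.

29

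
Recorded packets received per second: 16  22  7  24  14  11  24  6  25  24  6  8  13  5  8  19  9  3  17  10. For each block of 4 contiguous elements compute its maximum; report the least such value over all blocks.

[16, 22, 7, 24] → max 24
[22, 7, 24, 14] → max 24
[7, 24, 14, 11] → max 24
[24, 14, 11, 24] → max 24
[14, 11, 24, 6] → max 24
[11, 24, 6, 25] → max 25
[24, 6, 25, 24] → max 25
[6, 25, 24, 6] → max 25
[25, 24, 6, 8] → max 25
[24, 6, 8, 13] → max 24
[6, 8, 13, 5] → max 13
[8, 13, 5, 8] → max 13
[13, 5, 8, 19] → max 19
[5, 8, 19, 9] → max 19
[8, 19, 9, 3] → max 19
[19, 9, 3, 17] → max 19
[9, 3, 17, 10] → max 17
Least of these is 13.

13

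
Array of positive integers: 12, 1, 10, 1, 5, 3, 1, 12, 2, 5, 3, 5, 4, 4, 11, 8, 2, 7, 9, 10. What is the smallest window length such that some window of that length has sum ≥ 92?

17

Extend right; whenever the sum reaches 92, record the length and shrink from the left:
add 12: running sum 12 < 92
add 1: running sum 13 < 92
add 10: running sum 23 < 92
add 1: running sum 24 < 92
add 5: running sum 29 < 92
add 3: running sum 32 < 92
add 1: running sum 33 < 92
add 12: running sum 45 < 92
add 2: running sum 47 < 92
add 5: running sum 52 < 92
add 3: running sum 55 < 92
add 5: running sum 60 < 92
add 4: running sum 64 < 92
add 4: running sum 68 < 92
add 11: running sum 79 < 92
add 8: running sum 87 < 92
add 2: running sum 89 < 92
add 7: shortest ending here [12, 1, 10, 1, 5, 3, 1, 12, 2, 5, 3, 5, 4, 4, 11, 8, 2, 7] sum 96, len 18
add 9: shortest ending here [10, 1, 5, 3, 1, 12, 2, 5, 3, 5, 4, 4, 11, 8, 2, 7, 9] sum 92, len 17
add 10: shortest ending here [1, 5, 3, 1, 12, 2, 5, 3, 5, 4, 4, 11, 8, 2, 7, 9, 10] sum 92, len 17
Shortest qualifying length: 17.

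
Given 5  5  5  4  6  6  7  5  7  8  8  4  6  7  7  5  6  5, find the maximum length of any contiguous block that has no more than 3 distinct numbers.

Extend right; when distinct count exceeds 3, shrink from the left:
[5] 1 distinct, len 1
[5, 5] 1 distinct, len 2
[5, 5, 5] 1 distinct, len 3
[5, 5, 5, 4] 2 distinct, len 4
[5, 5, 5, 4, 6] 3 distinct, len 5
[5, 5, 5, 4, 6, 6] 3 distinct, len 6
[4, 6, 6, 7] 3 distinct, len 4
[6, 6, 7, 5] 3 distinct, len 4
[6, 6, 7, 5, 7] 3 distinct, len 5
[7, 5, 7, 8] 3 distinct, len 4
[7, 5, 7, 8, 8] 3 distinct, len 5
[7, 8, 8, 4] 3 distinct, len 4
[8, 8, 4, 6] 3 distinct, len 4
[4, 6, 7] 3 distinct, len 3
[4, 6, 7, 7] 3 distinct, len 4
[6, 7, 7, 5] 3 distinct, len 4
[6, 7, 7, 5, 6] 3 distinct, len 5
[6, 7, 7, 5, 6, 5] 3 distinct, len 6
Longest length with ≤3 distinct: 6.

6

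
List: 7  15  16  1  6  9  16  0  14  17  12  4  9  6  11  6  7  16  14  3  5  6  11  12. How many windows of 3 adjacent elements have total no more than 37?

20

[7, 15, 16] → sum 38
[15, 16, 1] → sum 32  ≤ 37 ✓
[16, 1, 6] → sum 23  ≤ 37 ✓
[1, 6, 9] → sum 16  ≤ 37 ✓
[6, 9, 16] → sum 31  ≤ 37 ✓
[9, 16, 0] → sum 25  ≤ 37 ✓
[16, 0, 14] → sum 30  ≤ 37 ✓
[0, 14, 17] → sum 31  ≤ 37 ✓
[14, 17, 12] → sum 43
[17, 12, 4] → sum 33  ≤ 37 ✓
[12, 4, 9] → sum 25  ≤ 37 ✓
[4, 9, 6] → sum 19  ≤ 37 ✓
[9, 6, 11] → sum 26  ≤ 37 ✓
[6, 11, 6] → sum 23  ≤ 37 ✓
[11, 6, 7] → sum 24  ≤ 37 ✓
[6, 7, 16] → sum 29  ≤ 37 ✓
[7, 16, 14] → sum 37  ≤ 37 ✓
[16, 14, 3] → sum 33  ≤ 37 ✓
[14, 3, 5] → sum 22  ≤ 37 ✓
[3, 5, 6] → sum 14  ≤ 37 ✓
[5, 6, 11] → sum 22  ≤ 37 ✓
[6, 11, 12] → sum 29  ≤ 37 ✓
20 windows satisfy the condition.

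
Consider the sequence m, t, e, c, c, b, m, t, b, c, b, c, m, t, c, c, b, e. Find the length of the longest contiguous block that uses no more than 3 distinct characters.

5

add m: window [m] (1 distinct), len 1
add t: window [m, t] (2 distinct), len 2
add e: window [m, t, e] (3 distinct), len 3
add c: window [t, e, c] (3 distinct), len 3
add c: window [t, e, c, c] (3 distinct), len 4
add b: window [e, c, c, b] (3 distinct), len 4
add m: window [c, c, b, m] (3 distinct), len 4
add t: window [b, m, t] (3 distinct), len 3
add b: window [b, m, t, b] (3 distinct), len 4
add c: window [t, b, c] (3 distinct), len 3
add b: window [t, b, c, b] (3 distinct), len 4
add c: window [t, b, c, b, c] (3 distinct), len 5
add m: window [b, c, b, c, m] (3 distinct), len 5
add t: window [c, m, t] (3 distinct), len 3
add c: window [c, m, t, c] (3 distinct), len 4
add c: window [c, m, t, c, c] (3 distinct), len 5
add b: window [t, c, c, b] (3 distinct), len 4
add e: window [c, c, b, e] (3 distinct), len 4
Longest length with ≤3 distinct: 5.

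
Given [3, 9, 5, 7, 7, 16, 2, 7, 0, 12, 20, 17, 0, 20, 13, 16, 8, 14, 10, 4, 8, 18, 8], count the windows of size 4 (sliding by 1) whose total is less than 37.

[3, 9, 5, 7] → sum 24  < 37 ✓
[9, 5, 7, 7] → sum 28  < 37 ✓
[5, 7, 7, 16] → sum 35  < 37 ✓
[7, 7, 16, 2] → sum 32  < 37 ✓
[7, 16, 2, 7] → sum 32  < 37 ✓
[16, 2, 7, 0] → sum 25  < 37 ✓
[2, 7, 0, 12] → sum 21  < 37 ✓
[7, 0, 12, 20] → sum 39
[0, 12, 20, 17] → sum 49
[12, 20, 17, 0] → sum 49
[20, 17, 0, 20] → sum 57
[17, 0, 20, 13] → sum 50
[0, 20, 13, 16] → sum 49
[20, 13, 16, 8] → sum 57
[13, 16, 8, 14] → sum 51
[16, 8, 14, 10] → sum 48
[8, 14, 10, 4] → sum 36  < 37 ✓
[14, 10, 4, 8] → sum 36  < 37 ✓
[10, 4, 8, 18] → sum 40
[4, 8, 18, 8] → sum 38
9 windows satisfy the condition.

9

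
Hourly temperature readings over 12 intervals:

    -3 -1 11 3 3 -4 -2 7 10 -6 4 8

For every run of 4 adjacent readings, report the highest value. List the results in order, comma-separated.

11, 11, 11, 3, 7, 10, 10, 10, 10

-3 -1 11 3 → max 11
-1 11 3 3 → max 11
11 3 3 -4 → max 11
3 3 -4 -2 → max 3
3 -4 -2 7 → max 7
-4 -2 7 10 → max 10
-2 7 10 -6 → max 10
7 10 -6 4 → max 10
10 -6 4 8 → max 10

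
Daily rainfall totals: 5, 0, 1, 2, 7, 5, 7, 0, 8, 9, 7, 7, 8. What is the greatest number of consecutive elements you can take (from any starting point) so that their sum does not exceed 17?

Extend to the right; shrink from the left whenever the sum exceeds 17:
→ 5: sum 5, len 1
→ 0: sum 5, len 2
→ 1: sum 6, len 3
→ 2: sum 8, len 4
→ 7: sum 15, len 5
→ 5 (dropped 5): sum 15, len 5
→ 7 (dropped 0, 1, 2, 7): sum 12, len 2
→ 0: sum 12, len 3
→ 8 (dropped 5): sum 15, len 3
→ 9 (dropped 7): sum 17, len 3
→ 7 (dropped 0, 8): sum 16, len 2
→ 7 (dropped 9): sum 14, len 2
→ 8 (dropped 7): sum 15, len 2
Longest length seen: 5.

5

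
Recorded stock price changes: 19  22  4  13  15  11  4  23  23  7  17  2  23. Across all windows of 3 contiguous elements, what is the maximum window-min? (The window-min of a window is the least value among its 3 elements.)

19 22 4 → min 4
22 4 13 → min 4
4 13 15 → min 4
13 15 11 → min 11
15 11 4 → min 4
11 4 23 → min 4
4 23 23 → min 4
23 23 7 → min 7
23 7 17 → min 7
7 17 2 → min 2
17 2 23 → min 2
Maximum of these is 11.

11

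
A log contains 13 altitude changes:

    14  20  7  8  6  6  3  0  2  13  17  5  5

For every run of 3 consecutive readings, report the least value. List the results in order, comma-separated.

Sliding a size-3 window across the 13 values:
[14, 20, 7] → min 7
[20, 7, 8] → min 7
[7, 8, 6] → min 6
[8, 6, 6] → min 6
[6, 6, 3] → min 3
[6, 3, 0] → min 0
[3, 0, 2] → min 0
[0, 2, 13] → min 0
[2, 13, 17] → min 2
[13, 17, 5] → min 5
[17, 5, 5] → min 5

7, 7, 6, 6, 3, 0, 0, 0, 2, 5, 5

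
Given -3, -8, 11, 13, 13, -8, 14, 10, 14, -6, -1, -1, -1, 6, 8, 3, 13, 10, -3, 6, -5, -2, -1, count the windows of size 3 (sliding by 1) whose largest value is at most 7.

6

-3 -8 11 → max 11
-8 11 13 → max 13
11 13 13 → max 13
13 13 -8 → max 13
13 -8 14 → max 14
-8 14 10 → max 14
14 10 14 → max 14
10 14 -6 → max 14
14 -6 -1 → max 14
-6 -1 -1 → max -1  ≤ 7 ✓
-1 -1 -1 → max -1  ≤ 7 ✓
-1 -1 6 → max 6  ≤ 7 ✓
-1 6 8 → max 8
6 8 3 → max 8
8 3 13 → max 13
3 13 10 → max 13
13 10 -3 → max 13
10 -3 6 → max 10
-3 6 -5 → max 6  ≤ 7 ✓
6 -5 -2 → max 6  ≤ 7 ✓
-5 -2 -1 → max -1  ≤ 7 ✓
6 windows satisfy the condition.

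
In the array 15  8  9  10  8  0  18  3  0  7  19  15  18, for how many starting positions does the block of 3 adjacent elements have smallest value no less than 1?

[15, 8, 9] → min 8  ≥ 1 ✓
[8, 9, 10] → min 8  ≥ 1 ✓
[9, 10, 8] → min 8  ≥ 1 ✓
[10, 8, 0] → min 0
[8, 0, 18] → min 0
[0, 18, 3] → min 0
[18, 3, 0] → min 0
[3, 0, 7] → min 0
[0, 7, 19] → min 0
[7, 19, 15] → min 7  ≥ 1 ✓
[19, 15, 18] → min 15  ≥ 1 ✓
5 windows satisfy the condition.

5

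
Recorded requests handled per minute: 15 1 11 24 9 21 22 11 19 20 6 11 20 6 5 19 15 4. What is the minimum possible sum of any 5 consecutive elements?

48

(15, 1, 11, 24, 9) → sum 60
(1, 11, 24, 9, 21) → sum 66
(11, 24, 9, 21, 22) → sum 87
(24, 9, 21, 22, 11) → sum 87
(9, 21, 22, 11, 19) → sum 82
(21, 22, 11, 19, 20) → sum 93
(22, 11, 19, 20, 6) → sum 78
(11, 19, 20, 6, 11) → sum 67
(19, 20, 6, 11, 20) → sum 76
(20, 6, 11, 20, 6) → sum 63
(6, 11, 20, 6, 5) → sum 48
(11, 20, 6, 5, 19) → sum 61
(20, 6, 5, 19, 15) → sum 65
(6, 5, 19, 15, 4) → sum 49
Minimum of these is 48.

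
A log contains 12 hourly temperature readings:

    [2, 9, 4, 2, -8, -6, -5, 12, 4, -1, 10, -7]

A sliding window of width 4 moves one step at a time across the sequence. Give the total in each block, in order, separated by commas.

2 9 4 2 → sum 17
9 4 2 -8 → sum 7
4 2 -8 -6 → sum -8
2 -8 -6 -5 → sum -17
-8 -6 -5 12 → sum -7
-6 -5 12 4 → sum 5
-5 12 4 -1 → sum 10
12 4 -1 10 → sum 25
4 -1 10 -7 → sum 6

17, 7, -8, -17, -7, 5, 10, 25, 6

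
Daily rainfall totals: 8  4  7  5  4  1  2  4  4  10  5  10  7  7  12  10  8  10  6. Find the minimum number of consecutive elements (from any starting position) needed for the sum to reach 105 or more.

Extend right; whenever the sum reaches 105, record the length and shrink from the left:
add 8: running sum 8 < 105
add 4: running sum 12 < 105
add 7: running sum 19 < 105
add 5: running sum 24 < 105
add 4: running sum 28 < 105
add 1: running sum 29 < 105
add 2: running sum 31 < 105
add 4: running sum 35 < 105
add 4: running sum 39 < 105
add 10: running sum 49 < 105
add 5: running sum 54 < 105
add 10: running sum 64 < 105
add 7: running sum 71 < 105
add 7: running sum 78 < 105
add 12: running sum 90 < 105
add 10: running sum 100 < 105
end 16: [8, 4, 7, 5, 4, 1, 2, 4, 4, 10, 5, 10, 7, 7, 12, 10, 8] sum 108, len 17
end 17: [7, 5, 4, 1, 2, 4, 4, 10, 5, 10, 7, 7, 12, 10, 8, 10] sum 106, len 16
end 18: [5, 4, 1, 2, 4, 4, 10, 5, 10, 7, 7, 12, 10, 8, 10, 6] sum 105, len 16
Shortest qualifying length: 16.

16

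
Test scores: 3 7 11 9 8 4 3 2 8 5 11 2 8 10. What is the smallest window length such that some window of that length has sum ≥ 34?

4

add 3: running sum 3 < 34
add 7: running sum 10 < 34
add 11: running sum 21 < 34
add 9: running sum 30 < 34
end 4: [7, 11, 9, 8] sum 35, len 4
end 5: [7, 11, 9, 8, 4] sum 39, len 5
end 6: [11, 9, 8, 4, 3] sum 35, len 5
end 7: [11, 9, 8, 4, 3, 2] sum 37, len 6
end 8: [9, 8, 4, 3, 2, 8] sum 34, len 6
end 9: [9, 8, 4, 3, 2, 8, 5] sum 39, len 7
end 10: [8, 4, 3, 2, 8, 5, 11] sum 41, len 7
end 11: [4, 3, 2, 8, 5, 11, 2] sum 35, len 7
end 12: [8, 5, 11, 2, 8] sum 34, len 5
end 13: [5, 11, 2, 8, 10] sum 36, len 5
Shortest qualifying length: 4.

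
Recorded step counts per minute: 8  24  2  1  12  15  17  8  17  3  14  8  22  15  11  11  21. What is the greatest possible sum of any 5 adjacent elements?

80

Window sums for each of the 13 positions:
[8, 24, 2, 1, 12] → sum 47
[24, 2, 1, 12, 15] → sum 54
[2, 1, 12, 15, 17] → sum 47
[1, 12, 15, 17, 8] → sum 53
[12, 15, 17, 8, 17] → sum 69
[15, 17, 8, 17, 3] → sum 60
[17, 8, 17, 3, 14] → sum 59
[8, 17, 3, 14, 8] → sum 50
[17, 3, 14, 8, 22] → sum 64
[3, 14, 8, 22, 15] → sum 62
[14, 8, 22, 15, 11] → sum 70
[8, 22, 15, 11, 11] → sum 67
[22, 15, 11, 11, 21] → sum 80
Greatest of these is 80.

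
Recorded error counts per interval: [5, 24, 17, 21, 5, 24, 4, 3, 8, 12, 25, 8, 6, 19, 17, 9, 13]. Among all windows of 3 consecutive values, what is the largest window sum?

5 24 17 → sum 46
24 17 21 → sum 62
17 21 5 → sum 43
21 5 24 → sum 50
5 24 4 → sum 33
24 4 3 → sum 31
4 3 8 → sum 15
3 8 12 → sum 23
8 12 25 → sum 45
12 25 8 → sum 45
25 8 6 → sum 39
8 6 19 → sum 33
6 19 17 → sum 42
19 17 9 → sum 45
17 9 13 → sum 39
Largest of these is 62.

62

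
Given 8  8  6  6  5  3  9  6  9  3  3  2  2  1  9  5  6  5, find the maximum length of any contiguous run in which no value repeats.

[8] len 1
[8] len 1
[8, 6] len 2
[6] len 1
[6, 5] len 2
[6, 5, 3] len 3
[6, 5, 3, 9] len 4
[5, 3, 9, 6] len 4
[6, 9] len 2
[6, 9, 3] len 3
[3] len 1
[3, 2] len 2
[2] len 1
[2, 1] len 2
[2, 1, 9] len 3
[2, 1, 9, 5] len 4
[2, 1, 9, 5, 6] len 5
[6, 5] len 2
Longest all-distinct length: 5.

5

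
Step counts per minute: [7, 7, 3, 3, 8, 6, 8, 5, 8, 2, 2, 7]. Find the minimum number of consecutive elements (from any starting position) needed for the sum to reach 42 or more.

7

add 7: running sum 7 < 42
add 7: running sum 14 < 42
add 3: running sum 17 < 42
add 3: running sum 20 < 42
add 8: running sum 28 < 42
add 6: running sum 34 < 42
end 6: [7, 7, 3, 3, 8, 6, 8] sum 42, len 7
end 7: [7, 7, 3, 3, 8, 6, 8, 5] sum 47, len 8
end 8: [7, 3, 3, 8, 6, 8, 5, 8] sum 48, len 8
end 9: [3, 3, 8, 6, 8, 5, 8, 2] sum 43, len 8
end 10: [3, 8, 6, 8, 5, 8, 2, 2] sum 42, len 8
end 11: [8, 6, 8, 5, 8, 2, 2, 7] sum 46, len 8
Shortest qualifying length: 7.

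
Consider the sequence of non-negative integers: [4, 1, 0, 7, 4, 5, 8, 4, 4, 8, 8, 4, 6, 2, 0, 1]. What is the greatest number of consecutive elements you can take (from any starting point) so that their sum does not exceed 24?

6

[4] sum 4 len 1
[4, 1] sum 5 len 2
[4, 1, 0] sum 5 len 3
[4, 1, 0, 7] sum 12 len 4
[4, 1, 0, 7, 4] sum 16 len 5
[4, 1, 0, 7, 4, 5] sum 21 len 6
[0, 7, 4, 5, 8] sum 24 len 5
[4, 5, 8, 4] sum 21 len 4
[5, 8, 4, 4] sum 21 len 4
[8, 4, 4, 8] sum 24 len 4
[4, 4, 8, 8] sum 24 len 4
[4, 8, 8, 4] sum 24 len 4
[8, 4, 6] sum 18 len 3
[8, 4, 6, 2] sum 20 len 4
[8, 4, 6, 2, 0] sum 20 len 5
[8, 4, 6, 2, 0, 1] sum 21 len 6
Longest length seen: 6.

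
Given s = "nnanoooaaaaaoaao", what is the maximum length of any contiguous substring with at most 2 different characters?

[n] 1 distinct, len 1
[n, n] 1 distinct, len 2
[n, n, a] 2 distinct, len 3
[n, n, a, n] 2 distinct, len 4
[n, o] 2 distinct, len 2
[n, o, o] 2 distinct, len 3
[n, o, o, o] 2 distinct, len 4
[o, o, o, a] 2 distinct, len 4
[o, o, o, a, a] 2 distinct, len 5
[o, o, o, a, a, a] 2 distinct, len 6
[o, o, o, a, a, a, a] 2 distinct, len 7
[o, o, o, a, a, a, a, a] 2 distinct, len 8
[o, o, o, a, a, a, a, a, o] 2 distinct, len 9
[o, o, o, a, a, a, a, a, o, a] 2 distinct, len 10
[o, o, o, a, a, a, a, a, o, a, a] 2 distinct, len 11
[o, o, o, a, a, a, a, a, o, a, a, o] 2 distinct, len 12
Longest length with ≤2 distinct: 12.

12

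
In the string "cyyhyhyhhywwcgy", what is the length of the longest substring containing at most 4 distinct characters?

add c: window [c] (1 distinct), len 1
add y: window [c, y] (2 distinct), len 2
add y: window [c, y, y] (2 distinct), len 3
add h: window [c, y, y, h] (3 distinct), len 4
add y: window [c, y, y, h, y] (3 distinct), len 5
add h: window [c, y, y, h, y, h] (3 distinct), len 6
add y: window [c, y, y, h, y, h, y] (3 distinct), len 7
add h: window [c, y, y, h, y, h, y, h] (3 distinct), len 8
add h: window [c, y, y, h, y, h, y, h, h] (3 distinct), len 9
add y: window [c, y, y, h, y, h, y, h, h, y] (3 distinct), len 10
add w: window [c, y, y, h, y, h, y, h, h, y, w] (4 distinct), len 11
add w: window [c, y, y, h, y, h, y, h, h, y, w, w] (4 distinct), len 12
add c: window [c, y, y, h, y, h, y, h, h, y, w, w, c] (4 distinct), len 13
add g: window [y, w, w, c, g] (4 distinct), len 5
add y: window [y, w, w, c, g, y] (4 distinct), len 6
Longest length with ≤4 distinct: 13.

13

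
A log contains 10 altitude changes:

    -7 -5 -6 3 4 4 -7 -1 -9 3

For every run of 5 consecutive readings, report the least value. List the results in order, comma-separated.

-7, -6, -7, -7, -9, -9

-7 -5 -6 3 4 → min -7
-5 -6 3 4 4 → min -6
-6 3 4 4 -7 → min -7
3 4 4 -7 -1 → min -7
4 4 -7 -1 -9 → min -9
4 -7 -1 -9 3 → min -9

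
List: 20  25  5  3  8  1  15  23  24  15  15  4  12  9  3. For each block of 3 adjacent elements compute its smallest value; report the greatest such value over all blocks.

(20, 25, 5) → min 5
(25, 5, 3) → min 3
(5, 3, 8) → min 3
(3, 8, 1) → min 1
(8, 1, 15) → min 1
(1, 15, 23) → min 1
(15, 23, 24) → min 15
(23, 24, 15) → min 15
(24, 15, 15) → min 15
(15, 15, 4) → min 4
(15, 4, 12) → min 4
(4, 12, 9) → min 4
(12, 9, 3) → min 3
Greatest of these is 15.

15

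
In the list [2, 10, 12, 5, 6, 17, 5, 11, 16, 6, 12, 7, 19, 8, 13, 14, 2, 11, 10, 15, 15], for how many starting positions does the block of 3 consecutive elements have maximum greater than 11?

18

(2, 10, 12) → max 12  > 11 ✓
(10, 12, 5) → max 12  > 11 ✓
(12, 5, 6) → max 12  > 11 ✓
(5, 6, 17) → max 17  > 11 ✓
(6, 17, 5) → max 17  > 11 ✓
(17, 5, 11) → max 17  > 11 ✓
(5, 11, 16) → max 16  > 11 ✓
(11, 16, 6) → max 16  > 11 ✓
(16, 6, 12) → max 16  > 11 ✓
(6, 12, 7) → max 12  > 11 ✓
(12, 7, 19) → max 19  > 11 ✓
(7, 19, 8) → max 19  > 11 ✓
(19, 8, 13) → max 19  > 11 ✓
(8, 13, 14) → max 14  > 11 ✓
(13, 14, 2) → max 14  > 11 ✓
(14, 2, 11) → max 14  > 11 ✓
(2, 11, 10) → max 11
(11, 10, 15) → max 15  > 11 ✓
(10, 15, 15) → max 15  > 11 ✓
18 windows satisfy the condition.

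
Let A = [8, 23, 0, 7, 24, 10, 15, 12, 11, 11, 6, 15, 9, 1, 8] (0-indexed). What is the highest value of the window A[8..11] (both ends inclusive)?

15

Elements at indices 8..11: 11, 11, 6, 15
max(11, 11, 6, 15) = 15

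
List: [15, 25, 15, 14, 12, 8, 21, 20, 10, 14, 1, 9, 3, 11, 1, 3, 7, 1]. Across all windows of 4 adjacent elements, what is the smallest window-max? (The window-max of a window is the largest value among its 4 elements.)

[15, 25, 15, 14] → max 25
[25, 15, 14, 12] → max 25
[15, 14, 12, 8] → max 15
[14, 12, 8, 21] → max 21
[12, 8, 21, 20] → max 21
[8, 21, 20, 10] → max 21
[21, 20, 10, 14] → max 21
[20, 10, 14, 1] → max 20
[10, 14, 1, 9] → max 14
[14, 1, 9, 3] → max 14
[1, 9, 3, 11] → max 11
[9, 3, 11, 1] → max 11
[3, 11, 1, 3] → max 11
[11, 1, 3, 7] → max 11
[1, 3, 7, 1] → max 7
Smallest of these is 7.

7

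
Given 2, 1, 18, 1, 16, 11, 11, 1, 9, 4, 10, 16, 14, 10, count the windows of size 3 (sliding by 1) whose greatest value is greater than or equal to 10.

11

(2, 1, 18) → max 18  ≥ 10 ✓
(1, 18, 1) → max 18  ≥ 10 ✓
(18, 1, 16) → max 18  ≥ 10 ✓
(1, 16, 11) → max 16  ≥ 10 ✓
(16, 11, 11) → max 16  ≥ 10 ✓
(11, 11, 1) → max 11  ≥ 10 ✓
(11, 1, 9) → max 11  ≥ 10 ✓
(1, 9, 4) → max 9
(9, 4, 10) → max 10  ≥ 10 ✓
(4, 10, 16) → max 16  ≥ 10 ✓
(10, 16, 14) → max 16  ≥ 10 ✓
(16, 14, 10) → max 16  ≥ 10 ✓
11 windows satisfy the condition.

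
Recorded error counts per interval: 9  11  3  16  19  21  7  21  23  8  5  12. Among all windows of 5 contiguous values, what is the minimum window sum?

58

Window sums for each of the 8 positions:
(9, 11, 3, 16, 19) → sum 58
(11, 3, 16, 19, 21) → sum 70
(3, 16, 19, 21, 7) → sum 66
(16, 19, 21, 7, 21) → sum 84
(19, 21, 7, 21, 23) → sum 91
(21, 7, 21, 23, 8) → sum 80
(7, 21, 23, 8, 5) → sum 64
(21, 23, 8, 5, 12) → sum 69
Minimum of these is 58.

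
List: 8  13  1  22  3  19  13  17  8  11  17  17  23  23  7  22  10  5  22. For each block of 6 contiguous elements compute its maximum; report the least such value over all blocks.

8 13 1 22 3 19 → max 22
13 1 22 3 19 13 → max 22
1 22 3 19 13 17 → max 22
22 3 19 13 17 8 → max 22
3 19 13 17 8 11 → max 19
19 13 17 8 11 17 → max 19
13 17 8 11 17 17 → max 17
17 8 11 17 17 23 → max 23
8 11 17 17 23 23 → max 23
11 17 17 23 23 7 → max 23
17 17 23 23 7 22 → max 23
17 23 23 7 22 10 → max 23
23 23 7 22 10 5 → max 23
23 7 22 10 5 22 → max 23
Least of these is 17.

17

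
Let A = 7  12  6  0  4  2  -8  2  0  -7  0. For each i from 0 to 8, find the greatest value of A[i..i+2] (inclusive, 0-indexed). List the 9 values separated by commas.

12, 12, 6, 4, 4, 2, 2, 2, 0

7 12 6 → max 12
12 6 0 → max 12
6 0 4 → max 6
0 4 2 → max 4
4 2 -8 → max 4
2 -8 2 → max 2
-8 2 0 → max 2
2 0 -7 → max 2
0 -7 0 → max 0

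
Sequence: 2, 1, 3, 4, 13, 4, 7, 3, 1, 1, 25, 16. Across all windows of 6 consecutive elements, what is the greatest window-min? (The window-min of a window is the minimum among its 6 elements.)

3

2 1 3 4 13 4 → min 1
1 3 4 13 4 7 → min 1
3 4 13 4 7 3 → min 3
4 13 4 7 3 1 → min 1
13 4 7 3 1 1 → min 1
4 7 3 1 1 25 → min 1
7 3 1 1 25 16 → min 1
Greatest of these is 3.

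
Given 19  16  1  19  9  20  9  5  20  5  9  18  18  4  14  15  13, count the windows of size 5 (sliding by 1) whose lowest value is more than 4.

6

[19, 16, 1, 19, 9] → min 1
[16, 1, 19, 9, 20] → min 1
[1, 19, 9, 20, 9] → min 1
[19, 9, 20, 9, 5] → min 5  > 4 ✓
[9, 20, 9, 5, 20] → min 5  > 4 ✓
[20, 9, 5, 20, 5] → min 5  > 4 ✓
[9, 5, 20, 5, 9] → min 5  > 4 ✓
[5, 20, 5, 9, 18] → min 5  > 4 ✓
[20, 5, 9, 18, 18] → min 5  > 4 ✓
[5, 9, 18, 18, 4] → min 4
[9, 18, 18, 4, 14] → min 4
[18, 18, 4, 14, 15] → min 4
[18, 4, 14, 15, 13] → min 4
6 windows satisfy the condition.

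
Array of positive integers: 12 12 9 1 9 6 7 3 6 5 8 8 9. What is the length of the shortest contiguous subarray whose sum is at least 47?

Extend right; whenever the sum reaches 47, record the length and shrink from the left:
add 12: running sum 12 < 47
add 12: running sum 24 < 47
add 9: running sum 33 < 47
add 1: running sum 34 < 47
add 9: running sum 43 < 47
add 6: shortest ending here [12, 12, 9, 1, 9, 6] sum 49, len 6
add 7: shortest ending here [12, 12, 9, 1, 9, 6, 7] sum 56, len 7
add 3: shortest ending here [12, 9, 1, 9, 6, 7, 3] sum 47, len 7
add 6: shortest ending here [12, 9, 1, 9, 6, 7, 3, 6] sum 53, len 8
add 5: shortest ending here [12, 9, 1, 9, 6, 7, 3, 6, 5] sum 58, len 9
add 8: shortest ending here [9, 1, 9, 6, 7, 3, 6, 5, 8] sum 54, len 9
add 8: shortest ending here [9, 6, 7, 3, 6, 5, 8, 8] sum 52, len 8
add 9: shortest ending here [6, 7, 3, 6, 5, 8, 8, 9] sum 52, len 8
Shortest qualifying length: 6.

6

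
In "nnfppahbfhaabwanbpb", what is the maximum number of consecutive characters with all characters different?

add n: [n] len 1
add n (repeat n, move left end past it): [n] len 1
add f: [n, f] len 2
add p: [n, f, p] len 3
add p (repeat p, move left end past it): [p] len 1
add a: [p, a] len 2
add h: [p, a, h] len 3
add b: [p, a, h, b] len 4
add f: [p, a, h, b, f] len 5
add h (repeat h, move left end past it): [b, f, h] len 3
add a: [b, f, h, a] len 4
add a (repeat a, move left end past it): [a] len 1
add b: [a, b] len 2
add w: [a, b, w] len 3
add a (repeat a, move left end past it): [b, w, a] len 3
add n: [b, w, a, n] len 4
add b (repeat b, move left end past it): [w, a, n, b] len 4
add p: [w, a, n, b, p] len 5
add b (repeat b, move left end past it): [p, b] len 2
Longest all-distinct length: 5.

5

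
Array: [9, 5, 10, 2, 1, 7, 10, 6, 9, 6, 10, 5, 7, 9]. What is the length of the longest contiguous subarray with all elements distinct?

6

add 9: [9] len 1
add 5: [9, 5] len 2
add 10: [9, 5, 10] len 3
add 2: [9, 5, 10, 2] len 4
add 1: [9, 5, 10, 2, 1] len 5
add 7: [9, 5, 10, 2, 1, 7] len 6
add 10 (repeat 10, move left end past it): [2, 1, 7, 10] len 4
add 6: [2, 1, 7, 10, 6] len 5
add 9: [2, 1, 7, 10, 6, 9] len 6
add 6 (repeat 6, move left end past it): [9, 6] len 2
add 10: [9, 6, 10] len 3
add 5: [9, 6, 10, 5] len 4
add 7: [9, 6, 10, 5, 7] len 5
add 9 (repeat 9, move left end past it): [6, 10, 5, 7, 9] len 5
Longest all-distinct length: 6.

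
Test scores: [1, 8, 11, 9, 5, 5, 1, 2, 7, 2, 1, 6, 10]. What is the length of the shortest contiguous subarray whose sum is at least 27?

add 1: running sum 1 < 27
add 8: running sum 9 < 27
add 11: running sum 20 < 27
end 3: [8, 11, 9] sum 28, len 3
end 4: [8, 11, 9, 5] sum 33, len 4
end 5: [11, 9, 5, 5] sum 30, len 4
end 6: [11, 9, 5, 5, 1] sum 31, len 5
end 7: [11, 9, 5, 5, 1, 2] sum 33, len 6
end 8: [9, 5, 5, 1, 2, 7] sum 29, len 6
end 9: [9, 5, 5, 1, 2, 7, 2] sum 31, len 7
end 10: [9, 5, 5, 1, 2, 7, 2, 1] sum 32, len 8
end 11: [5, 5, 1, 2, 7, 2, 1, 6] sum 29, len 8
end 12: [2, 7, 2, 1, 6, 10] sum 28, len 6
Shortest qualifying length: 3.

3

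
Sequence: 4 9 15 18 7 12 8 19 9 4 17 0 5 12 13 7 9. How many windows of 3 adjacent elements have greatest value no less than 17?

[4, 9, 15] → max 15
[9, 15, 18] → max 18  ≥ 17 ✓
[15, 18, 7] → max 18  ≥ 17 ✓
[18, 7, 12] → max 18  ≥ 17 ✓
[7, 12, 8] → max 12
[12, 8, 19] → max 19  ≥ 17 ✓
[8, 19, 9] → max 19  ≥ 17 ✓
[19, 9, 4] → max 19  ≥ 17 ✓
[9, 4, 17] → max 17  ≥ 17 ✓
[4, 17, 0] → max 17  ≥ 17 ✓
[17, 0, 5] → max 17  ≥ 17 ✓
[0, 5, 12] → max 12
[5, 12, 13] → max 13
[12, 13, 7] → max 13
[13, 7, 9] → max 13
9 windows satisfy the condition.

9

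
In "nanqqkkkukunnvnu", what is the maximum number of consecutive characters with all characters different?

3

add n: [n] len 1
add a: [n, a] len 2
add n (repeat n, move left end past it): [a, n] len 2
add q: [a, n, q] len 3
add q (repeat q, move left end past it): [q] len 1
add k: [q, k] len 2
add k (repeat k, move left end past it): [k] len 1
add k (repeat k, move left end past it): [k] len 1
add u: [k, u] len 2
add k (repeat k, move left end past it): [u, k] len 2
add u (repeat u, move left end past it): [k, u] len 2
add n: [k, u, n] len 3
add n (repeat n, move left end past it): [n] len 1
add v: [n, v] len 2
add n (repeat n, move left end past it): [v, n] len 2
add u: [v, n, u] len 3
Longest all-distinct length: 3.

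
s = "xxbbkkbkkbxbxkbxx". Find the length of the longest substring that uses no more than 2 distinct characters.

add x: window [x] (1 distinct), len 1
add x: window [x, x] (1 distinct), len 2
add b: window [x, x, b] (2 distinct), len 3
add b: window [x, x, b, b] (2 distinct), len 4
add k: window [b, b, k] (2 distinct), len 3
add k: window [b, b, k, k] (2 distinct), len 4
add b: window [b, b, k, k, b] (2 distinct), len 5
add k: window [b, b, k, k, b, k] (2 distinct), len 6
add k: window [b, b, k, k, b, k, k] (2 distinct), len 7
add b: window [b, b, k, k, b, k, k, b] (2 distinct), len 8
add x: window [b, x] (2 distinct), len 2
add b: window [b, x, b] (2 distinct), len 3
add x: window [b, x, b, x] (2 distinct), len 4
add k: window [x, k] (2 distinct), len 2
add b: window [k, b] (2 distinct), len 2
add x: window [b, x] (2 distinct), len 2
add x: window [b, x, x] (2 distinct), len 3
Longest length with ≤2 distinct: 8.

8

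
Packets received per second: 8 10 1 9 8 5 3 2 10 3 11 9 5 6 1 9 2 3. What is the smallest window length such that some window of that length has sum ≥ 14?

Extend right; whenever the sum reaches 14, record the length and shrink from the left:
add 8: running sum 8 < 14
end 1: [8, 10] sum 18, len 2
end 2: [8, 10, 1] sum 19, len 3
end 3: [10, 1, 9] sum 20, len 3
end 4: [9, 8] sum 17, len 2
end 5: [9, 8, 5] sum 22, len 3
end 6: [8, 5, 3] sum 16, len 3
end 7: [8, 5, 3, 2] sum 18, len 4
end 8: [3, 2, 10] sum 15, len 3
end 9: [2, 10, 3] sum 15, len 3
end 10: [3, 11] sum 14, len 2
end 11: [11, 9] sum 20, len 2
end 12: [9, 5] sum 14, len 2
end 13: [9, 5, 6] sum 20, len 3
end 14: [9, 5, 6, 1] sum 21, len 4
end 15: [6, 1, 9] sum 16, len 3
end 16: [6, 1, 9, 2] sum 18, len 4
end 17: [9, 2, 3] sum 14, len 3
Shortest qualifying length: 2.

2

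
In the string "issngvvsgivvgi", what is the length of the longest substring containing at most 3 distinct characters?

Extend right; when distinct count exceeds 3, shrink from the left:
add i: window [i] (1 distinct), len 1
add s: window [i, s] (2 distinct), len 2
add s: window [i, s, s] (2 distinct), len 3
add n: window [i, s, s, n] (3 distinct), len 4
add g: window [s, s, n, g] (3 distinct), len 4
add v: window [n, g, v] (3 distinct), len 3
add v: window [n, g, v, v] (3 distinct), len 4
add s: window [g, v, v, s] (3 distinct), len 4
add g: window [g, v, v, s, g] (3 distinct), len 5
add i: window [s, g, i] (3 distinct), len 3
add v: window [g, i, v] (3 distinct), len 3
add v: window [g, i, v, v] (3 distinct), len 4
add g: window [g, i, v, v, g] (3 distinct), len 5
add i: window [g, i, v, v, g, i] (3 distinct), len 6
Longest length with ≤3 distinct: 6.

6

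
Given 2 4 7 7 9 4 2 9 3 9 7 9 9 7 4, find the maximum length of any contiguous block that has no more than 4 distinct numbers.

add 2: window [2] (1 distinct), len 1
add 4: window [2, 4] (2 distinct), len 2
add 7: window [2, 4, 7] (3 distinct), len 3
add 7: window [2, 4, 7, 7] (3 distinct), len 4
add 9: window [2, 4, 7, 7, 9] (4 distinct), len 5
add 4: window [2, 4, 7, 7, 9, 4] (4 distinct), len 6
add 2: window [2, 4, 7, 7, 9, 4, 2] (4 distinct), len 7
add 9: window [2, 4, 7, 7, 9, 4, 2, 9] (4 distinct), len 8
add 3: window [9, 4, 2, 9, 3] (4 distinct), len 5
add 9: window [9, 4, 2, 9, 3, 9] (4 distinct), len 6
add 7: window [2, 9, 3, 9, 7] (4 distinct), len 5
add 9: window [2, 9, 3, 9, 7, 9] (4 distinct), len 6
add 9: window [2, 9, 3, 9, 7, 9, 9] (4 distinct), len 7
add 7: window [2, 9, 3, 9, 7, 9, 9, 7] (4 distinct), len 8
add 4: window [9, 3, 9, 7, 9, 9, 7, 4] (4 distinct), len 8
Longest length with ≤4 distinct: 8.

8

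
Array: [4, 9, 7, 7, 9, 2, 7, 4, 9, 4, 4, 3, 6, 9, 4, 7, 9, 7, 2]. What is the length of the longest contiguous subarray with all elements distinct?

add 4: [4] len 1
add 9: [4, 9] len 2
add 7: [4, 9, 7] len 3
add 7 (repeat 7, move left end past it): [7] len 1
add 9: [7, 9] len 2
add 2: [7, 9, 2] len 3
add 7 (repeat 7, move left end past it): [9, 2, 7] len 3
add 4: [9, 2, 7, 4] len 4
add 9 (repeat 9, move left end past it): [2, 7, 4, 9] len 4
add 4 (repeat 4, move left end past it): [9, 4] len 2
add 4 (repeat 4, move left end past it): [4] len 1
add 3: [4, 3] len 2
add 6: [4, 3, 6] len 3
add 9: [4, 3, 6, 9] len 4
add 4 (repeat 4, move left end past it): [3, 6, 9, 4] len 4
add 7: [3, 6, 9, 4, 7] len 5
add 9 (repeat 9, move left end past it): [4, 7, 9] len 3
add 7 (repeat 7, move left end past it): [9, 7] len 2
add 2: [9, 7, 2] len 3
Longest all-distinct length: 5.

5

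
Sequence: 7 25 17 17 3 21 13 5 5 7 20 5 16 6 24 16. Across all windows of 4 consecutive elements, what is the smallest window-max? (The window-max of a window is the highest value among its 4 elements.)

13

Each size-4 window and its max:
7 25 17 17 → max 25
25 17 17 3 → max 25
17 17 3 21 → max 21
17 3 21 13 → max 21
3 21 13 5 → max 21
21 13 5 5 → max 21
13 5 5 7 → max 13
5 5 7 20 → max 20
5 7 20 5 → max 20
7 20 5 16 → max 20
20 5 16 6 → max 20
5 16 6 24 → max 24
16 6 24 16 → max 24
Smallest of these is 13.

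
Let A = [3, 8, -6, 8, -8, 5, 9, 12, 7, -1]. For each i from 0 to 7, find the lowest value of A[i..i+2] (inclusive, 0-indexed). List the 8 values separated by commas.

3 8 -6 → min -6
8 -6 8 → min -6
-6 8 -8 → min -8
8 -8 5 → min -8
-8 5 9 → min -8
5 9 12 → min 5
9 12 7 → min 7
12 7 -1 → min -1

-6, -6, -8, -8, -8, 5, 7, -1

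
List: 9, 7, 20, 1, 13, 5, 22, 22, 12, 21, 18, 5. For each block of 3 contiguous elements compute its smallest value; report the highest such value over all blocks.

9 7 20 → min 7
7 20 1 → min 1
20 1 13 → min 1
1 13 5 → min 1
13 5 22 → min 5
5 22 22 → min 5
22 22 12 → min 12
22 12 21 → min 12
12 21 18 → min 12
21 18 5 → min 5
Highest of these is 12.

12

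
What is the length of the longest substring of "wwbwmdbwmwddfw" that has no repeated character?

add w: [w] len 1
add w (repeat w, move left end past it): [w] len 1
add b: [w, b] len 2
add w (repeat w, move left end past it): [b, w] len 2
add m: [b, w, m] len 3
add d: [b, w, m, d] len 4
add b (repeat b, move left end past it): [w, m, d, b] len 4
add w (repeat w, move left end past it): [m, d, b, w] len 4
add m (repeat m, move left end past it): [d, b, w, m] len 4
add w (repeat w, move left end past it): [m, w] len 2
add d: [m, w, d] len 3
add d (repeat d, move left end past it): [d] len 1
add f: [d, f] len 2
add w: [d, f, w] len 3
Longest all-distinct length: 4.

4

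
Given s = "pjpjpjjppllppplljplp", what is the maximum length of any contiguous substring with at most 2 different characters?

9

[p] 1 distinct, len 1
[p, j] 2 distinct, len 2
[p, j, p] 2 distinct, len 3
[p, j, p, j] 2 distinct, len 4
[p, j, p, j, p] 2 distinct, len 5
[p, j, p, j, p, j] 2 distinct, len 6
[p, j, p, j, p, j, j] 2 distinct, len 7
[p, j, p, j, p, j, j, p] 2 distinct, len 8
[p, j, p, j, p, j, j, p, p] 2 distinct, len 9
[p, p, l] 2 distinct, len 3
[p, p, l, l] 2 distinct, len 4
[p, p, l, l, p] 2 distinct, len 5
[p, p, l, l, p, p] 2 distinct, len 6
[p, p, l, l, p, p, p] 2 distinct, len 7
[p, p, l, l, p, p, p, l] 2 distinct, len 8
[p, p, l, l, p, p, p, l, l] 2 distinct, len 9
[l, l, j] 2 distinct, len 3
[j, p] 2 distinct, len 2
[p, l] 2 distinct, len 2
[p, l, p] 2 distinct, len 3
Longest length with ≤2 distinct: 9.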